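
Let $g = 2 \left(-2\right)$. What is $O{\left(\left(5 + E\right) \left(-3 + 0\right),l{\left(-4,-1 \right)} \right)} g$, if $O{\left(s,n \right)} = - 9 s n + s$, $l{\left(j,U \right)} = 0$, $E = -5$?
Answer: $0$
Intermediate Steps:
$O{\left(s,n \right)} = s - 9 n s$ ($O{\left(s,n \right)} = - 9 n s + s = s - 9 n s$)
$g = -4$
$O{\left(\left(5 + E\right) \left(-3 + 0\right),l{\left(-4,-1 \right)} \right)} g = \left(5 - 5\right) \left(-3 + 0\right) \left(1 - 0\right) \left(-4\right) = 0 \left(-3\right) \left(1 + 0\right) \left(-4\right) = 0 \cdot 1 \left(-4\right) = 0 \left(-4\right) = 0$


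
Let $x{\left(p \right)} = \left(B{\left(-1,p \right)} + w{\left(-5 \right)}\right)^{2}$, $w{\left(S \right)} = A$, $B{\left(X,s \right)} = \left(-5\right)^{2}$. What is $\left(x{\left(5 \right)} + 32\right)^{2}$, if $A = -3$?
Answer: $266256$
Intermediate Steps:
$B{\left(X,s \right)} = 25$
$w{\left(S \right)} = -3$
$x{\left(p \right)} = 484$ ($x{\left(p \right)} = \left(25 - 3\right)^{2} = 22^{2} = 484$)
$\left(x{\left(5 \right)} + 32\right)^{2} = \left(484 + 32\right)^{2} = 516^{2} = 266256$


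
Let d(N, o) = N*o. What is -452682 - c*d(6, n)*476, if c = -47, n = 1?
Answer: -318450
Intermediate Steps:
-452682 - c*d(6, n)*476 = -452682 - (-47)*(6*1)*476 = -452682 - (-47)*6*476 = -452682 - (-47)*2856 = -452682 - 1*(-134232) = -452682 + 134232 = -318450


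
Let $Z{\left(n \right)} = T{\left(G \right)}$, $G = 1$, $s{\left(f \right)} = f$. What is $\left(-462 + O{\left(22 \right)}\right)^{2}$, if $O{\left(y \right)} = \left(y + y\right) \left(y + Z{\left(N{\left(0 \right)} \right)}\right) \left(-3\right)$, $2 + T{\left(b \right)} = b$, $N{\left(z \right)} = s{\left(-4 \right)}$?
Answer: $10458756$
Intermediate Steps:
$N{\left(z \right)} = -4$
$T{\left(b \right)} = -2 + b$
$Z{\left(n \right)} = -1$ ($Z{\left(n \right)} = -2 + 1 = -1$)
$O{\left(y \right)} = - 6 y \left(-1 + y\right)$ ($O{\left(y \right)} = \left(y + y\right) \left(y - 1\right) \left(-3\right) = 2 y \left(-1 + y\right) \left(-3\right) = - 6 y \left(-1 + y\right)$)
$\left(-462 + O{\left(22 \right)}\right)^{2} = \left(-462 + 6 \cdot 22 \left(1 - 22\right)\right)^{2} = \left(-462 + 6 \cdot 22 \left(-21\right)\right)^{2} = \left(-462 - 2772\right)^{2} = \left(-3234\right)^{2} = 10458756$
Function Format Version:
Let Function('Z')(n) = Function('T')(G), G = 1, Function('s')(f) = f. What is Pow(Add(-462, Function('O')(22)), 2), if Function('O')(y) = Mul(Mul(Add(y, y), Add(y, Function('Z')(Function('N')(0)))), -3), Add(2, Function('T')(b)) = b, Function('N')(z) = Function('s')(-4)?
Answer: 10458756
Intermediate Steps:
Function('N')(z) = -4
Function('T')(b) = Add(-2, b)
Function('Z')(n) = -1 (Function('Z')(n) = Add(-2, 1) = -1)
Function('O')(y) = Mul(-6, y, Add(-1, y)) (Function('O')(y) = Mul(Mul(Add(y, y), Add(y, -1)), -3) = Mul(Mul(Mul(2, y), Add(-1, y)), -3) = Mul(Mul(2, y, Add(-1, y)), -3) = Mul(-6, y, Add(-1, y)))
Pow(Add(-462, Function('O')(22)), 2) = Pow(Add(-462, Mul(6, 22, Add(1, Mul(-1, 22)))), 2) = Pow(Add(-462, Mul(6, 22, Add(1, -22))), 2) = Pow(Add(-462, Mul(6, 22, -21)), 2) = Pow(Add(-462, -2772), 2) = Pow(-3234, 2) = 10458756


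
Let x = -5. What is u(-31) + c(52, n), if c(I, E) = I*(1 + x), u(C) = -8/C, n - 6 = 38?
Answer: -6440/31 ≈ -207.74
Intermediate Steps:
n = 44 (n = 6 + 38 = 44)
c(I, E) = -4*I (c(I, E) = I*(1 - 5) = I*(-4) = -4*I)
u(-31) + c(52, n) = -8/(-31) - 4*52 = -8*(-1/31) - 208 = 8/31 - 208 = -6440/31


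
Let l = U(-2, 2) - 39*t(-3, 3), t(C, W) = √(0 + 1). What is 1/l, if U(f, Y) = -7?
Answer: -1/46 ≈ -0.021739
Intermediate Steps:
t(C, W) = 1 (t(C, W) = √1 = 1)
l = -46 (l = -7 - 39*1 = -7 - 39 = -46)
1/l = 1/(-46) = -1/46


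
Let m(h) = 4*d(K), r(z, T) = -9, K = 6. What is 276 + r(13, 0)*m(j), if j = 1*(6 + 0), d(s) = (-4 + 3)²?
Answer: 240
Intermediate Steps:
d(s) = 1 (d(s) = (-1)² = 1)
j = 6 (j = 1*6 = 6)
m(h) = 4 (m(h) = 4*1 = 4)
276 + r(13, 0)*m(j) = 276 - 9*4 = 276 - 36 = 240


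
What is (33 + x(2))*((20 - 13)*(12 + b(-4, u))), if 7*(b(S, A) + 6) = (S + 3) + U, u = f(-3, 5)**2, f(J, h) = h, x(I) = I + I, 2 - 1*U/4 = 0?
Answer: 1813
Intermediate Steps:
U = 8 (U = 8 - 4*0 = 8 + 0 = 8)
x(I) = 2*I
u = 25 (u = 5**2 = 25)
b(S, A) = -31/7 + S/7 (b(S, A) = -6 + ((S + 3) + 8)/7 = -6 + ((3 + S) + 8)/7 = -6 + (11 + S)/7 = -6 + (11/7 + S/7) = -31/7 + S/7)
(33 + x(2))*((20 - 13)*(12 + b(-4, u))) = (33 + 2*2)*((20 - 13)*(12 + (-31/7 + (1/7)*(-4)))) = (33 + 4)*(7*(12 + (-31/7 - 4/7))) = 37*(7*(12 - 5)) = 37*(7*7) = 37*49 = 1813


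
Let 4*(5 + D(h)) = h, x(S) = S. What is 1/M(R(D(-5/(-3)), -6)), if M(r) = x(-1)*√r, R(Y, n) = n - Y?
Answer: 2*I*√51/17 ≈ 0.84017*I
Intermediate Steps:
D(h) = -5 + h/4
M(r) = -√r
1/M(R(D(-5/(-3)), -6)) = 1/(-√(-6 - (-5 + (-5/(-3))/4))) = 1/(-√(-6 - (-5 + (-5*(-⅓))/4))) = 1/(-√(-6 - (-5 + (¼)*(5/3)))) = 1/(-√(-6 - (-5 + 5/12))) = 1/(-√(-6 - 1*(-55/12))) = 1/(-√(-6 + 55/12)) = 1/(-√(-17/12)) = 1/(-I*√51/6) = 2*I*√51/17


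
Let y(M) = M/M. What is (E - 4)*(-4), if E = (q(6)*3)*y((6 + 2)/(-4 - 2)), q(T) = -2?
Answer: 40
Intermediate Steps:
y(M) = 1
E = -6 (E = -2*3*1 = -6*1 = -6)
(E - 4)*(-4) = (-6 - 4)*(-4) = -10*(-4) = 40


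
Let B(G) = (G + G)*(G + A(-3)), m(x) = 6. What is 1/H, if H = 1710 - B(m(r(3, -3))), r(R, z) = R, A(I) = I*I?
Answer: 1/1530 ≈ 0.00065359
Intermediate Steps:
A(I) = I**2
B(G) = 2*G*(9 + G) (B(G) = (G + G)*(G + (-3)**2) = (2*G)*(G + 9) = (2*G)*(9 + G) = 2*G*(9 + G))
H = 1530 (H = 1710 - 2*6*(9 + 6) = 1710 - 2*6*15 = 1710 - 1*180 = 1710 - 180 = 1530)
1/H = 1/1530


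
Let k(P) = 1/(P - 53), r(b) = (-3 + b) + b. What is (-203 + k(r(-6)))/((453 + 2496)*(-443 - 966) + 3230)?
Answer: 13805/282329948 ≈ 4.8897e-5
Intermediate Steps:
r(b) = -3 + 2*b
k(P) = 1/(-53 + P)
(-203 + k(r(-6)))/((453 + 2496)*(-443 - 966) + 3230) = (-203 + 1/(-53 + (-3 + 2*(-6))))/((453 + 2496)*(-443 - 966) + 3230) = (-203 + 1/(-53 + (-3 - 12)))/(2949*(-1409) + 3230) = (-203 + 1/(-53 - 15))/(-4155141 + 3230) = (-203 + 1/(-68))/(-4151911) = (-203 - 1/68)*(-1/4151911) = -13805/68*(-1/4151911) = 13805/282329948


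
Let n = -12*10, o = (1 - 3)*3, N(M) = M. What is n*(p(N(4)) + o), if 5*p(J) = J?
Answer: 624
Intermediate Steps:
o = -6 (o = -2*3 = -6)
p(J) = J/5
n = -120
n*(p(N(4)) + o) = -120*((⅕)*4 - 6) = -120*(⅘ - 6) = -120*(-26/5) = 624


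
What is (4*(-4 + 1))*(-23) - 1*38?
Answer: 238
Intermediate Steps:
(4*(-4 + 1))*(-23) - 1*38 = (4*(-3))*(-23) - 38 = -12*(-23) - 38 = 276 - 38 = 238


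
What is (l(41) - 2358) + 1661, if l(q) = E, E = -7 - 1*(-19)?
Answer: -685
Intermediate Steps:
E = 12 (E = -7 + 19 = 12)
l(q) = 12
(l(41) - 2358) + 1661 = (12 - 2358) + 1661 = -2346 + 1661 = -685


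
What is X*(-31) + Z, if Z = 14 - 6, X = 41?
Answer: -1263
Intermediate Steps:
Z = 8
X*(-31) + Z = 41*(-31) + 8 = -1271 + 8 = -1263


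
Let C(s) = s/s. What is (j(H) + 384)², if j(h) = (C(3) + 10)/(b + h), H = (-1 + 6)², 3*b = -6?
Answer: 78198649/529 ≈ 1.4782e+5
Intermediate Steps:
C(s) = 1
b = -2 (b = (⅓)*(-6) = -2)
H = 25 (H = 5² = 25)
j(h) = 11/(-2 + h) (j(h) = (1 + 10)/(-2 + h) = 11/(-2 + h))
(j(H) + 384)² = (11/(-2 + 25) + 384)² = (11/23 + 384)² = (8843/23)² = 78198649/529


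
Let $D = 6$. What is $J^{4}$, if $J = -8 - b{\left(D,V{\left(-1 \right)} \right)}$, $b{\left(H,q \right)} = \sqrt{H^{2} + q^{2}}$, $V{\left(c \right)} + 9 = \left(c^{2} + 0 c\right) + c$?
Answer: $62713 + 17376 \sqrt{13} \approx 1.2536 \cdot 10^{5}$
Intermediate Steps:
$V{\left(c \right)} = -9 + c + c^{2}$ ($V{\left(c \right)} = -9 + \left(\left(c^{2} + 0 c\right) + c\right) = -9 + \left(\left(c^{2} + 0\right) + c\right) = -9 + \left(c^{2} + c\right) = -9 + \left(c + c^{2}\right) = -9 + c + c^{2}$)
$J = -8 - 3 \sqrt{13}$ ($J = -8 - \sqrt{6^{2} + \left(-9 - 1 + \left(-1\right)^{2}\right)^{2}} = -8 - \sqrt{36 + \left(-9 - 1 + 1\right)^{2}} = -8 - \sqrt{36 + \left(-9\right)^{2}} = -8 - \sqrt{36 + 81} = -8 - \sqrt{117} = -8 - 3 \sqrt{13} \approx -18.817$)
$J^{4} = \left(-8 - 3 \sqrt{13}\right)^{4}$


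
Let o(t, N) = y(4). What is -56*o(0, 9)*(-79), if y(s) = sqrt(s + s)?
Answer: 8848*sqrt(2) ≈ 12513.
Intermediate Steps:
y(s) = sqrt(2)*sqrt(s) (y(s) = sqrt(2*s) = sqrt(2)*sqrt(s))
o(t, N) = 2*sqrt(2) (o(t, N) = sqrt(2)*sqrt(4) = sqrt(2)*2 = 2*sqrt(2))
-56*o(0, 9)*(-79) = -112*sqrt(2)*(-79) = 8848*sqrt(2)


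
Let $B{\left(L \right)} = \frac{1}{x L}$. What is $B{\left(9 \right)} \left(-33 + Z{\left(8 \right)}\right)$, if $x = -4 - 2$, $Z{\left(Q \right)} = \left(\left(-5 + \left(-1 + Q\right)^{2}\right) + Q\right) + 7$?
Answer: $- \frac{13}{27} \approx -0.48148$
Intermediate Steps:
$Z{\left(Q \right)} = 2 + Q + \left(-1 + Q\right)^{2}$ ($Z{\left(Q \right)} = \left(-5 + Q + \left(-1 + Q\right)^{2}\right) + 7 = 2 + Q + \left(-1 + Q\right)^{2}$)
$x = -6$ ($x = -4 - 2 = -6$)
$B{\left(L \right)} = - \frac{1}{6 L}$ ($B{\left(L \right)} = \frac{1}{\left(-6\right) L} = - \frac{1}{6 L}$)
$B{\left(9 \right)} \left(-33 + Z{\left(8 \right)}\right) = - \frac{1}{6 \cdot 9} \left(-33 + \left(3 + 8^{2} - 8\right)\right) = \left(- \frac{1}{6}\right) \frac{1}{9} \left(-33 + \left(3 + 64 - 8\right)\right) = - \frac{-33 + 59}{54} = \left(- \frac{1}{54}\right) 26 = - \frac{13}{27}$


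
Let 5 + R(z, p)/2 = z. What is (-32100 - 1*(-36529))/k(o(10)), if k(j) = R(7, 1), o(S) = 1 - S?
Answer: 4429/4 ≈ 1107.3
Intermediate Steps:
R(z, p) = -10 + 2*z
k(j) = 4 (k(j) = -10 + 2*7 = -10 + 14 = 4)
(-32100 - 1*(-36529))/k(o(10)) = (-32100 - 1*(-36529))/4 = (-32100 + 36529)*(¼) = 4429*(¼) = 4429/4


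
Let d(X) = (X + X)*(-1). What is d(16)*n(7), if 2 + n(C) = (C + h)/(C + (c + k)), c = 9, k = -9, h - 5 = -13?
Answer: 480/7 ≈ 68.571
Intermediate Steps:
h = -8 (h = 5 - 13 = -8)
n(C) = -2 + (-8 + C)/C (n(C) = -2 + (C - 8)/(C + (9 - 9)) = -2 + (-8 + C)/(C + 0) = -2 + (-8 + C)/C)
d(X) = -2*X (d(X) = (2*X)*(-1) = -2*X)
d(16)*n(7) = (-2*16)*((-8 - 1*7)/7) = -32*(-8 - 7)/7 = -32*(-15)/7 = -32*(-15/7) = 480/7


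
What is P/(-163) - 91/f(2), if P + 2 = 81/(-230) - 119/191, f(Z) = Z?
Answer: -162838072/3580295 ≈ -45.482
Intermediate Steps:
P = -130701/43930 (P = -2 + (81/(-230) - 119/191) = -2 + (81*(-1/230) - 119*1/191) = -2 + (-81/230 - 119/191) = -2 - 42841/43930 = -130701/43930 ≈ -2.9752)
P/(-163) - 91/f(2) = -130701/43930/(-163) - 91/2 = -130701/43930*(-1/163) - 91*½ = 130701/7160590 - 91/2 = -162838072/3580295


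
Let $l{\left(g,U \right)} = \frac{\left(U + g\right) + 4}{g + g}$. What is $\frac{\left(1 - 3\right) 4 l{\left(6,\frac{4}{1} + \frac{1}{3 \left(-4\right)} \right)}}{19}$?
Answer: $- \frac{167}{342} \approx -0.4883$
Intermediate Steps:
$l{\left(g,U \right)} = \frac{4 + U + g}{2 g}$
$\frac{\left(1 - 3\right) 4 l{\left(6,\frac{4}{1} + \frac{1}{3 \left(-4\right)} \right)}}{19} = \frac{\left(1 - 3\right) 4 \frac{4 + \left(\frac{4}{1} + \frac{1}{3 \left(-4\right)}\right) + 6}{2 \cdot 6}}{19} = \left(-2\right) 4 \cdot \frac{1}{2} \cdot \frac{1}{6} \left(4 + \left(4 \cdot 1 + \frac{1}{3} \left(- \frac{1}{4}\right)\right) + 6\right) \frac{1}{19} = - 8 \cdot \frac{1}{2} \cdot \frac{1}{6} \left(4 + \left(4 - \frac{1}{12}\right) + 6\right) \frac{1}{19} = - 8 \cdot \frac{1}{2} \cdot \frac{1}{6} \left(4 + \frac{47}{12} + 6\right) \frac{1}{19} = - 8 \cdot \frac{1}{2} \cdot \frac{1}{6} \cdot \frac{167}{12} \cdot \frac{1}{19} = \left(-8\right) \frac{167}{144} \cdot \frac{1}{19} = \left(- \frac{167}{18}\right) \frac{1}{19} = - \frac{167}{342}$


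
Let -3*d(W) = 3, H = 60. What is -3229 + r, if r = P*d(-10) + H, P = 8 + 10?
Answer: -3187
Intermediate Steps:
P = 18
d(W) = -1 (d(W) = -1/3*3 = -1)
r = 42 (r = 18*(-1) + 60 = -18 + 60 = 42)
-3229 + r = -3229 + 42 = -3187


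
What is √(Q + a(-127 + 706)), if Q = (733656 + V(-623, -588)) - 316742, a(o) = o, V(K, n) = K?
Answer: √416870 ≈ 645.65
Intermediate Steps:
Q = 416291 (Q = (733656 - 623) - 316742 = 733033 - 316742 = 416291)
√(Q + a(-127 + 706)) = √(416291 + (-127 + 706)) = √(416291 + 579) = √416870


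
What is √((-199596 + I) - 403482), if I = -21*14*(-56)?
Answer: I*√586614 ≈ 765.91*I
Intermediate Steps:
I = 16464 (I = -294*(-56) = 16464)
√((-199596 + I) - 403482) = √((-199596 + 16464) - 403482) = √(-183132 - 403482) = √(-586614) = I*√586614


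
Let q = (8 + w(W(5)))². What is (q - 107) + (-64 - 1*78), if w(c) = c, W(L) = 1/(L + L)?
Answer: -18339/100 ≈ -183.39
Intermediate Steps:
W(L) = 1/(2*L)
q = 6561/100 (q = (8 + (½)/5)² = (8 + (½)*(⅕))² = (8 + ⅒)² = (81/10)² = 6561/100 ≈ 65.610)
(q - 107) + (-64 - 1*78) = (6561/100 - 107) + (-64 - 1*78) = -4139/100 + (-64 - 78) = -4139/100 - 142 = -18339/100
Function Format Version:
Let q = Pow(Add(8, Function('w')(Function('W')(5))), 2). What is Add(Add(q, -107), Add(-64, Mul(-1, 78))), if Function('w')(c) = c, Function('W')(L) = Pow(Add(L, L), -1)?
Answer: Rational(-18339, 100) ≈ -183.39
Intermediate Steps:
Function('W')(L) = Mul(Rational(1, 2), Pow(L, -1)) (Function('W')(L) = Pow(Mul(2, L), -1) = Mul(Rational(1, 2), Pow(L, -1)))
q = Rational(6561, 100) (q = Pow(Add(8, Mul(Rational(1, 2), Pow(5, -1))), 2) = Pow(Add(8, Mul(Rational(1, 2), Rational(1, 5))), 2) = Pow(Add(8, Rational(1, 10)), 2) = Pow(Rational(81, 10), 2) = Rational(6561, 100) ≈ 65.610)
Add(Add(q, -107), Add(-64, Mul(-1, 78))) = Add(Add(Rational(6561, 100), -107), Add(-64, Mul(-1, 78))) = Add(Rational(-4139, 100), Add(-64, -78)) = Add(Rational(-4139, 100), -142) = Rational(-18339, 100)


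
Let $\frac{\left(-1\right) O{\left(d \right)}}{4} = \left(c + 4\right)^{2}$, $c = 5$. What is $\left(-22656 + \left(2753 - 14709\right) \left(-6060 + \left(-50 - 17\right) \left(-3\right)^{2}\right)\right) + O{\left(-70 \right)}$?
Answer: $79639848$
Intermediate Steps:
$O{\left(d \right)} = -324$ ($O{\left(d \right)} = - 4 \left(5 + 4\right)^{2} = - 4 \cdot 9^{2} = \left(-4\right) 81 = -324$)
$\left(-22656 + \left(2753 - 14709\right) \left(-6060 + \left(-50 - 17\right) \left(-3\right)^{2}\right)\right) + O{\left(-70 \right)} = \left(-22656 + \left(2753 - 14709\right) \left(-6060 + \left(-50 - 17\right) \left(-3\right)^{2}\right)\right) - 324 = \left(-22656 - 11956 \left(-6060 - 603\right)\right) - 324 = \left(-22656 - -79662828\right) - 324 = \left(-22656 + 79662828\right) - 324 = 79640172 - 324 = 79639848$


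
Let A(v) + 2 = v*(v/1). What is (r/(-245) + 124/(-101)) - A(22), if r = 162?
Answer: -11973832/24745 ≈ -483.89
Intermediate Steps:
A(v) = -2 + v² (A(v) = -2 + v*(v/1) = -2 + v*(v*1) = -2 + v*v = -2 + v²)
(r/(-245) + 124/(-101)) - A(22) = (162/(-245) + 124/(-101)) - (-2 + 22²) = (162*(-1/245) + 124*(-1/101)) - (-2 + 484) = (-162/245 - 124/101) - 1*482 = -46742/24745 - 482 = -11973832/24745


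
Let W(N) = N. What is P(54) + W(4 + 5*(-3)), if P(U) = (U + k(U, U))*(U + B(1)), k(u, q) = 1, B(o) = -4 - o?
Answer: 2684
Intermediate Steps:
P(U) = (1 + U)*(-5 + U) (P(U) = (U + 1)*(U + (-4 - 1*1)) = (1 + U)*(U + (-4 - 1)) = (1 + U)*(U - 5) = (1 + U)*(-5 + U))
P(54) + W(4 + 5*(-3)) = (-5 + 54² - 4*54) + (4 + 5*(-3)) = (-5 + 2916 - 216) + (4 - 15) = 2695 - 11 = 2684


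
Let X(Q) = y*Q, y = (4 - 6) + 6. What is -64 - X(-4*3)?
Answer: -16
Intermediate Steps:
y = 4 (y = -2 + 6 = 4)
X(Q) = 4*Q
-64 - X(-4*3) = -64 - 4*(-4*3) = -64 - 4*(-12) = -64 - 1*(-48) = -64 + 48 = -16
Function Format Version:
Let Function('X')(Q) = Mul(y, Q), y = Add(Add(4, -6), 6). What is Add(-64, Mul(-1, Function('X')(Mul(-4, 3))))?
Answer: -16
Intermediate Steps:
y = 4 (y = Add(-2, 6) = 4)
Function('X')(Q) = Mul(4, Q)
Add(-64, Mul(-1, Function('X')(Mul(-4, 3)))) = Add(-64, Mul(-1, Mul(4, Mul(-4, 3)))) = Add(-64, Mul(-1, Mul(4, -12))) = Add(-64, Mul(-1, -48)) = Add(-64, 48) = -16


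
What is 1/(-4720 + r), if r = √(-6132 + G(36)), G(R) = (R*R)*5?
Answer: -1180/5569513 - √87/11139026 ≈ -0.00021270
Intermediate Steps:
G(R) = 5*R² (G(R) = R²*5 = 5*R²)
r = 2*√87 (r = √(-6132 + 5*36²) = √(-6132 + 5*1296) = √(-6132 + 6480) = √348 = 2*√87 ≈ 18.655)
1/(-4720 + r) = 1/(-4720 + 2*√87)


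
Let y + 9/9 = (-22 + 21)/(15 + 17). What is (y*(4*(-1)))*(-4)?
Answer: -33/2 ≈ -16.500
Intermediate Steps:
y = -33/32 (y = -1 + (-22 + 21)/(15 + 17) = -1 - 1/32 = -33/32 ≈ -1.0313)
(y*(4*(-1)))*(-4) = -33*(-1)/8*(-4) = -33/32*(-4)*(-4) = (33/8)*(-4) = -33/2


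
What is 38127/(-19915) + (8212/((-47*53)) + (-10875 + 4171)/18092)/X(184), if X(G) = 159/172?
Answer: -209830612018009/35676131032605 ≈ -5.8815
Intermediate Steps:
X(G) = 159/172 (X(G) = 159*(1/172) = 159/172)
38127/(-19915) + (8212/((-47*53)) + (-10875 + 4171)/18092)/X(184) = 38127/(-19915) + (8212/((-47*53)) + (-10875 + 4171)/18092)/(159/172) = 38127*(-1/19915) + (8212/(-2491) - 6704*1/18092)*(172/159) = -38127/19915 + (8212*(-1/2491) - 1676/4523)*(172/159) = -38127/19915 + (-8212/2491 - 1676/4523)*(172/159) = -38127/19915 - 41317792/11266793*172/159 = -38127/19915 - 7106660224/1791420087 = -209830612018009/35676131032605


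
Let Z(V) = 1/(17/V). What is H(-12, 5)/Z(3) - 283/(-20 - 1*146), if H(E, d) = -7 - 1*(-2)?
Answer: -13261/498 ≈ -26.629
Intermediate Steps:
Z(V) = V/17
H(E, d) = -5 (H(E, d) = -7 + 2 = -5)
H(-12, 5)/Z(3) - 283/(-20 - 1*146) = -5/((1/17)*3) - 283/(-20 - 1*146) = -5/3/17 - 283/(-20 - 146) = -5*17/3 - 283/(-166) = -85/3 - 283*(-1/166) = -85/3 + 283/166 = -13261/498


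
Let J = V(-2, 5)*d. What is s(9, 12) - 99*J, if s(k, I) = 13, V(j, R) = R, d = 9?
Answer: -4442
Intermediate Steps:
J = 45 (J = 5*9 = 45)
s(9, 12) - 99*J = 13 - 99*45 = 13 - 4455 = -4442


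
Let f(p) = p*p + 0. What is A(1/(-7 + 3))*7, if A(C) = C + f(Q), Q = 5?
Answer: 693/4 ≈ 173.25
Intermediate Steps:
f(p) = p**2 (f(p) = p**2 + 0 = p**2)
A(C) = 25 + C (A(C) = C + 5**2 = C + 25 = 25 + C)
A(1/(-7 + 3))*7 = (25 + 1/(-7 + 3))*7 = (25 + 1/(-4))*7 = (25 - 1/4)*7 = (99/4)*7 = 693/4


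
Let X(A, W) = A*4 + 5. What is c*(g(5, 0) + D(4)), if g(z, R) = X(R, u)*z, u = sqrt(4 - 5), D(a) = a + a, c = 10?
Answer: 330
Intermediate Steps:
D(a) = 2*a
u = I (u = sqrt(-1) = I ≈ 1.0*I)
X(A, W) = 5 + 4*A (X(A, W) = 4*A + 5 = 5 + 4*A)
g(z, R) = z*(5 + 4*R) (g(z, R) = (5 + 4*R)*z = z*(5 + 4*R))
c*(g(5, 0) + D(4)) = 10*(5*(5 + 4*0) + 2*4) = 10*(5*(5 + 0) + 8) = 10*(5*5 + 8) = 10*(25 + 8) = 10*33 = 330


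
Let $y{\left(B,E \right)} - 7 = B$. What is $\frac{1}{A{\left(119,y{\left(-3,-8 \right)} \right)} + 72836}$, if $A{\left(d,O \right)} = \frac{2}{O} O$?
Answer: $\frac{1}{72838} \approx 1.3729 \cdot 10^{-5}$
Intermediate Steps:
$y{\left(B,E \right)} = 7 + B$
$A{\left(d,O \right)} = 2$
$\frac{1}{A{\left(119,y{\left(-3,-8 \right)} \right)} + 72836} = \frac{1}{2 + 72836} = \frac{1}{72838}$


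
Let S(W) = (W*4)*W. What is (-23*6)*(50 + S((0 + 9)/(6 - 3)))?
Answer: -11868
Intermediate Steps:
S(W) = 4*W² (S(W) = (4*W)*W = 4*W²)
(-23*6)*(50 + S((0 + 9)/(6 - 3))) = (-23*6)*(50 + 4*((0 + 9)/(6 - 3))²) = -138*(50 + 4*(9/3)²) = -138*(50 + 4*(9*(⅓))²) = -138*(50 + 4*3²) = -138*(50 + 4*9) = -138*(50 + 36) = -138*86 = -11868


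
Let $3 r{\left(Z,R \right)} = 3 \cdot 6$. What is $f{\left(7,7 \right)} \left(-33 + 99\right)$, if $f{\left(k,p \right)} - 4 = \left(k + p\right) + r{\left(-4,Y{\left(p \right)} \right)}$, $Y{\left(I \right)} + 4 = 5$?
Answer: $1584$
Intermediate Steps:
$Y{\left(I \right)} = 1$ ($Y{\left(I \right)} = -4 + 5 = 1$)
$r{\left(Z,R \right)} = 6$ ($r{\left(Z,R \right)} = \frac{3 \cdot 6}{3} = \frac{1}{3} \cdot 18 = 6$)
$f{\left(k,p \right)} = 10 + k + p$ ($f{\left(k,p \right)} = 4 + \left(\left(k + p\right) + 6\right) = 4 + \left(6 + k + p\right) = 10 + k + p$)
$f{\left(7,7 \right)} \left(-33 + 99\right) = \left(10 + 7 + 7\right) \left(-33 + 99\right) = 24 \cdot 66 = 1584$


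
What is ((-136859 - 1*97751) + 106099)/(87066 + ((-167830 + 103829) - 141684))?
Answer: 128511/118619 ≈ 1.0834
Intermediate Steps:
((-136859 - 1*97751) + 106099)/(87066 + ((-167830 + 103829) - 141684)) = ((-136859 - 97751) + 106099)/(87066 + (-64001 - 141684)) = (-234610 + 106099)/(87066 - 205685) = -128511/(-118619) = -128511*(-1/118619) = 128511/118619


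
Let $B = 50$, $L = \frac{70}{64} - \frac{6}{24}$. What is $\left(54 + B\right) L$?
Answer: $\frac{351}{4} \approx 87.75$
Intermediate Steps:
$L = \frac{27}{32}$ ($L = 70 \cdot \frac{1}{64} - \frac{1}{4} = \frac{35}{32} - \frac{1}{4} = \frac{27}{32} \approx 0.84375$)
$\left(54 + B\right) L = \left(54 + 50\right) \frac{27}{32} = 104 \cdot \frac{27}{32} = \frac{351}{4}$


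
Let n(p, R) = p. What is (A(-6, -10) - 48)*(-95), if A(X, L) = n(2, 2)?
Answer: 4370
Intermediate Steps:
A(X, L) = 2
(A(-6, -10) - 48)*(-95) = (2 - 48)*(-95) = -46*(-95) = 4370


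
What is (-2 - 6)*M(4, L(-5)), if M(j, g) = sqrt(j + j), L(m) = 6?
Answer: -16*sqrt(2) ≈ -22.627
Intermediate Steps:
M(j, g) = sqrt(2)*sqrt(j) (M(j, g) = sqrt(2*j) = sqrt(2)*sqrt(j))
(-2 - 6)*M(4, L(-5)) = (-2 - 6)*(sqrt(2)*sqrt(4)) = -8*sqrt(2)*2 = -16*sqrt(2)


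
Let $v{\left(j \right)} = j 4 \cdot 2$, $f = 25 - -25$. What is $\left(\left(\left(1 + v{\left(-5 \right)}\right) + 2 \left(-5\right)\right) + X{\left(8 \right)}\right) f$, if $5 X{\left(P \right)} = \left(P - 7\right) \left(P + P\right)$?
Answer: $-2290$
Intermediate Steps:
$f = 50$ ($f = 25 + 25 = 50$)
$X{\left(P \right)} = \frac{2 P \left(-7 + P\right)}{5}$ ($X{\left(P \right)} = \frac{\left(P - 7\right) \left(P + P\right)}{5} = \frac{\left(-7 + P\right) 2 P}{5} = \frac{2 P \left(-7 + P\right)}{5}$)
$v{\left(j \right)} = 8 j$ ($v{\left(j \right)} = 4 j 2 = 8 j$)
$\left(\left(\left(1 + v{\left(-5 \right)}\right) + 2 \left(-5\right)\right) + X{\left(8 \right)}\right) f = \left(\left(\left(1 + 8 \left(-5\right)\right) + 2 \left(-5\right)\right) + \frac{2}{5} \cdot 8 \left(-7 + 8\right)\right) 50 = \left(\left(\left(1 - 40\right) - 10\right) + \frac{2}{5} \cdot 8 \cdot 1\right) 50 = \left(\left(-39 - 10\right) + \frac{16}{5}\right) 50 = \left(-49 + \frac{16}{5}\right) 50 = \left(- \frac{229}{5}\right) 50 = -2290$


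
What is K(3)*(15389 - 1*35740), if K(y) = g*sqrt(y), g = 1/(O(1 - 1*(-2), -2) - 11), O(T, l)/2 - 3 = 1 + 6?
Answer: -20351*sqrt(3)/9 ≈ -3916.6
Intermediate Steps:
O(T, l) = 20 (O(T, l) = 6 + 2*(1 + 6) = 6 + 2*7 = 6 + 14 = 20)
g = 1/9 (g = 1/(20 - 11) = 1/9 ≈ 0.11111)
K(y) = sqrt(y)/9
K(3)*(15389 - 1*35740) = (sqrt(3)/9)*(15389 - 1*35740) = (sqrt(3)/9)*(15389 - 35740) = (sqrt(3)/9)*(-20351) = -20351*sqrt(3)/9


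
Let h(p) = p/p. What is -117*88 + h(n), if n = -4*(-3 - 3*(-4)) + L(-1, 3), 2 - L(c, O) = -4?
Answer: -10295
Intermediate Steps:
L(c, O) = 6 (L(c, O) = 2 - 1*(-4) = 2 + 4 = 6)
n = -30 (n = -4*(-3 - 3*(-4)) + 6 = -4*(-3 + 12) + 6 = -4*9 + 6 = -36 + 6 = -30)
h(p) = 1
-117*88 + h(n) = -117*88 + 1 = -10296 + 1 = -10295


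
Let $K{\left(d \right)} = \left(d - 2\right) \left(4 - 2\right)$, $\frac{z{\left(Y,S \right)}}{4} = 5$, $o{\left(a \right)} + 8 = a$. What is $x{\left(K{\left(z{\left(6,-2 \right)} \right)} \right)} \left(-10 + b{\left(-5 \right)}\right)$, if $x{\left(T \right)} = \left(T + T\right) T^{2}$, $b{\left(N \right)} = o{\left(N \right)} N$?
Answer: $5132160$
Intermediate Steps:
$o{\left(a \right)} = -8 + a$
$z{\left(Y,S \right)} = 20$ ($z{\left(Y,S \right)} = 4 \cdot 5 = 20$)
$b{\left(N \right)} = N \left(-8 + N\right)$ ($b{\left(N \right)} = \left(-8 + N\right) N = N \left(-8 + N\right)$)
$K{\left(d \right)} = -4 + 2 d$ ($K{\left(d \right)} = \left(-2 + d\right) 2 = -4 + 2 d$)
$x{\left(T \right)} = 2 T^{3}$ ($x{\left(T \right)} = 2 T T^{2} = 2 T^{3}$)
$x{\left(K{\left(z{\left(6,-2 \right)} \right)} \right)} \left(-10 + b{\left(-5 \right)}\right) = 2 \left(-4 + 2 \cdot 20\right)^{3} \left(-10 - 5 \left(-8 - 5\right)\right) = 2 \left(-4 + 40\right)^{3} \left(-10 - -65\right) = 2 \cdot 36^{3} \left(-10 + 65\right) = 2 \cdot 46656 \cdot 55 = 93312 \cdot 55 = 5132160$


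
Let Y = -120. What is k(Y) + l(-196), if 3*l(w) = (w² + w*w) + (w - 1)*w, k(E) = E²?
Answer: 158644/3 ≈ 52881.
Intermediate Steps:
l(w) = 2*w²/3 + w*(-1 + w)/3 (l(w) = ((w² + w*w) + (w - 1)*w)/3 = ((w² + w²) + (-1 + w)*w)/3 = (2*w² + w*(-1 + w))/3 = 2*w²/3 + w*(-1 + w)/3)
k(Y) + l(-196) = (-120)² - 196*(-⅓ - 196) = 14400 - 196*(-589/3) = 14400 + 115444/3 = 158644/3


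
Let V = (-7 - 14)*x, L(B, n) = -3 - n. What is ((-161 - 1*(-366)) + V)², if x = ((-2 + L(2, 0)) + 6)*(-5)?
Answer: 96100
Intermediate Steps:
x = -5 (x = ((-2 + (-3 - 1*0)) + 6)*(-5) = ((-2 + (-3 + 0)) + 6)*(-5) = ((-2 - 3) + 6)*(-5) = (-5 + 6)*(-5) = 1*(-5) = -5)
V = 105 (V = (-7 - 14)*(-5) = -21*(-5) = 105)
((-161 - 1*(-366)) + V)² = ((-161 - 1*(-366)) + 105)² = ((-161 + 366) + 105)² = (205 + 105)² = 310² = 96100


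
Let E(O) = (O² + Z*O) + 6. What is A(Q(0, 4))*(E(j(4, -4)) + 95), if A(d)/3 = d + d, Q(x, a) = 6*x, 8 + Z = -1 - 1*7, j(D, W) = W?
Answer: 0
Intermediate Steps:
Z = -16 (Z = -8 + (-1 - 1*7) = -8 + (-1 - 7) = -8 - 8 = -16)
E(O) = 6 + O² - 16*O (E(O) = (O² - 16*O) + 6 = 6 + O² - 16*O)
A(d) = 6*d (A(d) = 3*(d + d) = 3*(2*d) = 6*d)
A(Q(0, 4))*(E(j(4, -4)) + 95) = (6*(6*0))*((6 + (-4)² - 16*(-4)) + 95) = (6*0)*((6 + 16 + 64) + 95) = 0*(86 + 95) = 0*181 = 0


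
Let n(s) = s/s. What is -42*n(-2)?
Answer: -42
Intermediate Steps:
n(s) = 1
-42*n(-2) = -42*1 = -42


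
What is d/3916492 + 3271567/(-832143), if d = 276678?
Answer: -483955012385/125349284706 ≈ -3.8609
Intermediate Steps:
d/3916492 + 3271567/(-832143) = 276678/3916492 + 3271567/(-832143) = 276678*(1/3916492) + 3271567*(-1/832143) = 138339/1958246 - 251659/64011 = -483955012385/125349284706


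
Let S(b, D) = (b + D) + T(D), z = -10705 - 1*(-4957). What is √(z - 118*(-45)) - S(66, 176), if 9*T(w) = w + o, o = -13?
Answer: -2341/9 + I*√438 ≈ -260.11 + 20.928*I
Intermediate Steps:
T(w) = -13/9 + w/9 (T(w) = (w - 13)/9 = (-13 + w)/9 = -13/9 + w/9)
z = -5748 (z = -10705 + 4957 = -5748)
S(b, D) = -13/9 + b + 10*D/9 (S(b, D) = (b + D) + (-13/9 + D/9) = (D + b) + (-13/9 + D/9) = -13/9 + b + 10*D/9)
√(z - 118*(-45)) - S(66, 176) = √(-5748 - 118*(-45)) - (-13/9 + 66 + (10/9)*176) = √(-5748 + 5310) - (-13/9 + 66 + 1760/9) = √(-438) - 1*2341/9 = I*√438 - 2341/9 = -2341/9 + I*√438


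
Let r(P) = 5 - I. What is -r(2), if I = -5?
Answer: -10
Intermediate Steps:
r(P) = 10 (r(P) = 5 - 1*(-5) = 5 + 5 = 10)
-r(2) = -1*10 = -10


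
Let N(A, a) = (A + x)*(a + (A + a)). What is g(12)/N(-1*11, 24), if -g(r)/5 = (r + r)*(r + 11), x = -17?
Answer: 690/259 ≈ 2.6641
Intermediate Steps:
g(r) = -10*r*(11 + r) (g(r) = -5*(r + r)*(r + 11) = -5*2*r*(11 + r) = -10*r*(11 + r))
N(A, a) = (-17 + A)*(A + 2*a) (N(A, a) = (A - 17)*(a + (A + a)) = (-17 + A)*(A + 2*a))
g(12)/N(-1*11, 24) = (-10*12*(11 + 12))/((-1*11)² - 34*24 - (-17)*11 + 2*(-1*11)*24) = (-10*12*23)/((-11)² - 816 - 17*(-11) + 2*(-11)*24) = -2760/(121 - 816 + 187 - 528) = -2760/(-1036) = -2760*(-1/1036) = 690/259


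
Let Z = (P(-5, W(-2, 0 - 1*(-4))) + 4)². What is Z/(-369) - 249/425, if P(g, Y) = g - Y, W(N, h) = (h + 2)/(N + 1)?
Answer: -102506/156825 ≈ -0.65363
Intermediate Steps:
W(N, h) = (2 + h)/(1 + N)
Z = 25 (Z = ((-5 - (2 + (0 - 1*(-4)))/(1 - 2)) + 4)² = ((-5 - (2 + (0 + 4))/(-1)) + 4)² = ((-5 - (-1)*(2 + 4)) + 4)² = ((-5 - (-1)*6) + 4)² = ((-5 - 1*(-6)) + 4)² = ((-5 + 6) + 4)² = (1 + 4)² = 5² = 25)
Z/(-369) - 249/425 = 25/(-369) - 249/425 = 25*(-1/369) - 249*1/425 = -25/369 - 249/425 = -102506/156825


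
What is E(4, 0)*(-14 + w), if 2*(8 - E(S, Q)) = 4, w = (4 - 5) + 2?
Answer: -78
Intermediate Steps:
w = 1 (w = -1 + 2 = 1)
E(S, Q) = 6 (E(S, Q) = 8 - 1/2*4 = 8 - 2 = 6)
E(4, 0)*(-14 + w) = 6*(-14 + 1) = 6*(-13) = -78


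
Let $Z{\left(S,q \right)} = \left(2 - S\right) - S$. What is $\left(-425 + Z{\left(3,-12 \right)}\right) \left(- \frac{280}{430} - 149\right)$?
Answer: $\frac{2760615}{43} \approx 64200.0$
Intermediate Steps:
$Z{\left(S,q \right)} = 2 - 2 S$
$\left(-425 + Z{\left(3,-12 \right)}\right) \left(- \frac{280}{430} - 149\right) = \left(-425 + \left(2 - 6\right)\right) \left(- \frac{280}{430} - 149\right) = \left(-425 + \left(2 - 6\right)\right) \left(\left(-280\right) \frac{1}{430} - 149\right) = \left(-425 - 4\right) \left(- \frac{28}{43} - 149\right) = \left(-429\right) \left(- \frac{6435}{43}\right) = \frac{2760615}{43}$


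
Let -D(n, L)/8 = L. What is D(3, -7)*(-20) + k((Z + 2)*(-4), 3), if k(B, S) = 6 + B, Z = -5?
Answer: -1102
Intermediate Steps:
D(n, L) = -8*L
D(3, -7)*(-20) + k((Z + 2)*(-4), 3) = -8*(-7)*(-20) + (6 + (-5 + 2)*(-4)) = 56*(-20) + (6 - 3*(-4)) = -1120 + (6 + 12) = -1120 + 18 = -1102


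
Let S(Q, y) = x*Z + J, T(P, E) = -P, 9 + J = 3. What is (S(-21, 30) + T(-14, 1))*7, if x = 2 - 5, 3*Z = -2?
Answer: 70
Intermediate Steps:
J = -6 (J = -9 + 3 = -6)
Z = -⅔ (Z = (⅓)*(-2) = -⅔ ≈ -0.66667)
x = -3
S(Q, y) = -4 (S(Q, y) = -3*(-⅔) - 6 = 2 - 6 = -4)
(S(-21, 30) + T(-14, 1))*7 = (-4 - 1*(-14))*7 = (-4 + 14)*7 = 10*7 = 70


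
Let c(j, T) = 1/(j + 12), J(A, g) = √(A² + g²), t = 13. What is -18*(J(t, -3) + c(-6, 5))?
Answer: -3 - 18*√178 ≈ -243.15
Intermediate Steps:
c(j, T) = 1/(12 + j)
-18*(J(t, -3) + c(-6, 5)) = -18*(√(13² + (-3)²) + 1/(12 - 6)) = -18*(√(169 + 9) + 1/6) = -18*(√178 + ⅙) = -18*(⅙ + √178) = -3 - 18*√178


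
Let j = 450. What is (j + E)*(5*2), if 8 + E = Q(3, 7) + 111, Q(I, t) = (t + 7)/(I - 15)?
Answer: 16555/3 ≈ 5518.3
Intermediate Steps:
Q(I, t) = (7 + t)/(-15 + I)
E = 611/6 (E = -8 + ((7 + 7)/(-15 + 3) + 111) = -8 + (14/(-12) + 111) = -8 + (-1/12*14 + 111) = -8 + (-7/6 + 111) = -8 + 659/6 = 611/6 ≈ 101.83)
(j + E)*(5*2) = (450 + 611/6)*(5*2) = (3311/6)*10 = 16555/3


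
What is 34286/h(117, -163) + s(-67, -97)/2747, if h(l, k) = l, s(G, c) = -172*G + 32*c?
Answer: 95168782/321399 ≈ 296.11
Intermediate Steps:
34286/h(117, -163) + s(-67, -97)/2747 = 34286/117 + (-172*(-67) + 32*(-97))/2747 = 34286*(1/117) + (11524 - 3104)*(1/2747) = 34286/117 + 8420*(1/2747) = 34286/117 + 8420/2747 = 95168782/321399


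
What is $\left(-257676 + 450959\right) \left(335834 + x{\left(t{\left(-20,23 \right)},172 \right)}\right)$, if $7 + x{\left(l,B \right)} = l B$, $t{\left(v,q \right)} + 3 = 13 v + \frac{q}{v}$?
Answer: $\frac{280640344378}{5} \approx 5.6128 \cdot 10^{10}$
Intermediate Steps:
$t{\left(v,q \right)} = -3 + 13 v + \frac{q}{v}$ ($t{\left(v,q \right)} = -3 + \left(13 v + \frac{q}{v}\right) = -3 + 13 v + \frac{q}{v}$)
$x{\left(l,B \right)} = -7 + B l$ ($x{\left(l,B \right)} = -7 + l B = -7 + B l$)
$\left(-257676 + 450959\right) \left(335834 + x{\left(t{\left(-20,23 \right)},172 \right)}\right) = \left(-257676 + 450959\right) \left(335834 + \left(-7 + 172 \left(-3 + 13 \left(-20\right) + \frac{23}{-20}\right)\right)\right) = 193283 \left(335834 + \left(-7 + 172 \left(-3 - 260 + 23 \left(- \frac{1}{20}\right)\right)\right)\right) = 193283 \left(335834 + \left(-7 + 172 \left(-3 - 260 - \frac{23}{20}\right)\right)\right) = 193283 \left(335834 + \left(-7 + 172 \left(- \frac{5283}{20}\right)\right)\right) = 193283 \left(335834 - \frac{227204}{5}\right) = 193283 \cdot \frac{1451966}{5} = \frac{280640344378}{5}$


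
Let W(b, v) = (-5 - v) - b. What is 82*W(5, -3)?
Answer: -574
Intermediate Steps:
W(b, v) = -5 - b - v
82*W(5, -3) = 82*(-5 - 1*5 - 1*(-3)) = 82*(-5 - 5 + 3) = 82*(-7) = -574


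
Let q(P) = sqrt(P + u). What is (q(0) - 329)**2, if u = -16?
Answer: 108225 - 2632*I ≈ 1.0823e+5 - 2632.0*I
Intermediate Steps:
q(P) = sqrt(-16 + P) (q(P) = sqrt(P - 16) = sqrt(-16 + P))
(q(0) - 329)**2 = (sqrt(-16 + 0) - 329)**2 = (sqrt(-16) - 329)**2 = (4*I - 329)**2 = (-329 + 4*I)**2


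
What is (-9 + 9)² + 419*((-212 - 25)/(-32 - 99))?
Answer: 99303/131 ≈ 758.04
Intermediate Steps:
(-9 + 9)² + 419*((-212 - 25)/(-32 - 99)) = 0² + 419*(-237/(-131)) = 0 + 419*(-237*(-1/131)) = 0 + 419*(237/131) = 0 + 99303/131 = 99303/131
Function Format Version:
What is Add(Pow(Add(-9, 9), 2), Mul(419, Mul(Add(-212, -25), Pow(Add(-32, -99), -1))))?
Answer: Rational(99303, 131) ≈ 758.04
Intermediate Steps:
Add(Pow(Add(-9, 9), 2), Mul(419, Mul(Add(-212, -25), Pow(Add(-32, -99), -1)))) = Add(Pow(0, 2), Mul(419, Mul(-237, Pow(-131, -1)))) = Add(0, Mul(419, Mul(-237, Rational(-1, 131)))) = Add(0, Mul(419, Rational(237, 131))) = Add(0, Rational(99303, 131)) = Rational(99303, 131)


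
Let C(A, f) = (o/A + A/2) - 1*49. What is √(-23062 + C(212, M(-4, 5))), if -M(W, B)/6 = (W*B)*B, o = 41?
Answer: 21*I*√586127/106 ≈ 151.67*I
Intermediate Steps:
M(W, B) = -6*W*B² (M(W, B) = -6*W*B*B = -6*B*W*B = -6*W*B²)
C(A, f) = -49 + A/2 + 41/A (C(A, f) = (41/A + A/2) - 1*49 = (41/A + A*(½)) - 49 = (41/A + A/2) - 49 = (A/2 + 41/A) - 49 = -49 + A/2 + 41/A)
√(-23062 + C(212, M(-4, 5))) = √(-23062 + (-49 + (½)*212 + 41/212)) = √(-23062 + (-49 + 106 + 41*(1/212))) = √(-23062 + (-49 + 106 + 41/212)) = √(-23062 + 12125/212) = √(-4877019/212) = 21*I*√586127/106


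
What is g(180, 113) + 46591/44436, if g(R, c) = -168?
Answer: -7418657/44436 ≈ -166.95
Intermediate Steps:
g(180, 113) + 46591/44436 = -168 + 46591/44436 = -7418657/44436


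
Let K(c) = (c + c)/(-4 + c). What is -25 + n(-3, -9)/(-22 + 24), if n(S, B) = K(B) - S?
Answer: -593/26 ≈ -22.808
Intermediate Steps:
K(c) = 2*c/(-4 + c) (K(c) = (2*c)/(-4 + c) = 2*c/(-4 + c))
n(S, B) = -S + 2*B/(-4 + B) (n(S, B) = 2*B/(-4 + B) - S = -S + 2*B/(-4 + B))
-25 + n(-3, -9)/(-22 + 24) = -25 + ((2*(-9) - 1*(-3)*(-4 - 9))/(-4 - 9))/(-22 + 24) = -25 + ((-18 - 1*(-3)*(-13))/(-13))/2 = -25 - (-18 - 39)/13*(½) = -25 - 1/13*(-57)*(½) = -25 + (57/13)*(½) = -25 + 57/26 = -593/26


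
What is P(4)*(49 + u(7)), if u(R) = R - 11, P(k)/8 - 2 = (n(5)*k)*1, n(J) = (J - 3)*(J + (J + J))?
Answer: 43920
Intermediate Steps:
n(J) = 3*J*(-3 + J) (n(J) = (-3 + J)*(J + 2*J) = (-3 + J)*(3*J) = 3*J*(-3 + J))
P(k) = 16 + 240*k (P(k) = 16 + 8*(((3*5*(-3 + 5))*k)*1) = 16 + 8*(((3*5*2)*k)*1) = 16 + 8*((30*k)*1) = 16 + 8*(30*k) = 16 + 240*k)
u(R) = -11 + R
P(4)*(49 + u(7)) = (16 + 240*4)*(49 + (-11 + 7)) = (16 + 960)*(49 - 4) = 976*45 = 43920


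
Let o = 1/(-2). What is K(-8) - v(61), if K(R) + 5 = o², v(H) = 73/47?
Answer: -1185/188 ≈ -6.3032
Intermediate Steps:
o = -½ ≈ -0.50000
v(H) = 73/47 (v(H) = 73*(1/47) = 73/47)
K(R) = -19/4 (K(R) = -5 + (-½)² = -5 + ¼ = -19/4)
K(-8) - v(61) = -19/4 - 1*73/47 = -19/4 - 73/47 = -1185/188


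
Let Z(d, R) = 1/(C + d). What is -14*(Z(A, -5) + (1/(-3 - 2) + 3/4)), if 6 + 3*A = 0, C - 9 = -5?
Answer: -147/10 ≈ -14.700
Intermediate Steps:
C = 4 (C = 9 - 5 = 4)
A = -2 (A = -2 + (⅓)*0 = -2 + 0 = -2)
Z(d, R) = 1/(4 + d)
-14*(Z(A, -5) + (1/(-3 - 2) + 3/4)) = -14*(1/(4 - 2) + (1/(-3 - 2) + 3/4)) = -14*(1/2 + (1/(-5) + 3*(¼))) = -14*(½ + (1*(-⅕) + ¾)) = -14*(½ + (-⅕ + ¾)) = -14*(½ + 11/20) = -14*21/20 = -147/10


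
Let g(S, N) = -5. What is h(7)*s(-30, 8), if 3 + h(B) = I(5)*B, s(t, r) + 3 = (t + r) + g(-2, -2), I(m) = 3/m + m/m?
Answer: -246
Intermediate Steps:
I(m) = 1 + 3/m (I(m) = 3/m + 1 = 1 + 3/m)
s(t, r) = -8 + r + t (s(t, r) = -3 + ((t + r) - 5) = -3 + ((r + t) - 5) = -3 + (-5 + r + t) = -8 + r + t)
h(B) = -3 + 8*B/5 (h(B) = -3 + ((3 + 5)/5)*B = -3 + ((⅕)*8)*B = -3 + 8*B/5)
h(7)*s(-30, 8) = (-3 + (8/5)*7)*(-8 + 8 - 30) = (-3 + 56/5)*(-30) = (41/5)*(-30) = -246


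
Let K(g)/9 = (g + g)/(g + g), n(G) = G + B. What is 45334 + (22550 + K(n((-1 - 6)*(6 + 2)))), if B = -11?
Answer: 67893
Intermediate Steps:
n(G) = -11 + G (n(G) = G - 11 = -11 + G)
K(g) = 9 (K(g) = 9*((g + g)/(g + g)) = 9*((2*g)/((2*g))) = 9*((2*g)*(1/(2*g))) = 9*1 = 9)
45334 + (22550 + K(n((-1 - 6)*(6 + 2)))) = 45334 + (22550 + 9) = 45334 + 22559 = 67893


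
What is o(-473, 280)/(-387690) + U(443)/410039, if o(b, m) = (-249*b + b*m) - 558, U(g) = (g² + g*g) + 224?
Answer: 158495595799/158968019910 ≈ 0.99703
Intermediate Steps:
U(g) = 224 + 2*g² (U(g) = (g² + g²) + 224 = 2*g² + 224 = 224 + 2*g²)
o(b, m) = -558 - 249*b + b*m
o(-473, 280)/(-387690) + U(443)/410039 = (-558 - 249*(-473) - 473*280)/(-387690) + (224 + 2*443²)/410039 = (-558 + 117777 - 132440)*(-1/387690) + (224 + 2*196249)*(1/410039) = -15221*(-1/387690) + (224 + 392498)*(1/410039) = 15221/387690 + 392722*(1/410039) = 15221/387690 + 392722/410039 = 158495595799/158968019910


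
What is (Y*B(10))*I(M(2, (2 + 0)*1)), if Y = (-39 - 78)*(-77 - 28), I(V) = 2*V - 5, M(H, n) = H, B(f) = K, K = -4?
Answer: 49140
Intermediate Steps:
B(f) = -4
I(V) = -5 + 2*V
Y = 12285 (Y = -117*(-105) = 12285)
(Y*B(10))*I(M(2, (2 + 0)*1)) = (12285*(-4))*(-5 + 2*2) = -49140*(-5 + 4) = -49140*(-1) = 49140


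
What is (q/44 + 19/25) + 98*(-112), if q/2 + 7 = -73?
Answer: -3019191/275 ≈ -10979.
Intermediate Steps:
q = -160 (q = -14 + 2*(-73) = -14 - 146 = -160)
(q/44 + 19/25) + 98*(-112) = (-160/44 + 19/25) + 98*(-112) = (-160*1/44 + 19*(1/25)) - 10976 = (-40/11 + 19/25) - 10976 = -791/275 - 10976 = -3019191/275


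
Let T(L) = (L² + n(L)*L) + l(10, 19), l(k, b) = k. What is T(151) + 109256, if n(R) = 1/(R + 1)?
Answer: 20074335/152 ≈ 1.3207e+5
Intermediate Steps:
n(R) = 1/(1 + R)
T(L) = 10 + L² + L/(1 + L) (T(L) = (L² + L/(1 + L)) + 10 = 10 + L² + L/(1 + L))
T(151) + 109256 = (151 + (1 + 151)*(10 + 151²))/(1 + 151) + 109256 = (151 + 152*(10 + 22801))/152 + 109256 = (151 + 152*22811)/152 + 109256 = (151 + 3467272)/152 + 109256 = (1/152)*3467423 + 109256 = 3467423/152 + 109256 = 20074335/152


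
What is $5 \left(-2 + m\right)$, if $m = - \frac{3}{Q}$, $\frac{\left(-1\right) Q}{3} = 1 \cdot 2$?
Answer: $- \frac{15}{2} \approx -7.5$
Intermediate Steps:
$Q = -6$ ($Q = - 3 \cdot 1 \cdot 2 = \left(-3\right) 2 = -6$)
$m = \frac{1}{2}$ ($m = - \frac{3}{-6} = \left(-3\right) \left(- \frac{1}{6}\right) = \frac{1}{2} \approx 0.5$)
$5 \left(-2 + m\right) = 5 \left(-2 + \frac{1}{2}\right) = 5 \left(- \frac{3}{2}\right) = - \frac{15}{2}$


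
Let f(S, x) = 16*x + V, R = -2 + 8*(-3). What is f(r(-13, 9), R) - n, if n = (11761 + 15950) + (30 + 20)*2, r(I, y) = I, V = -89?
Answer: -28316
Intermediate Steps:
n = 27811 (n = 27711 + 50*2 = 27711 + 100 = 27811)
R = -26 (R = -2 - 24 = -26)
f(S, x) = -89 + 16*x (f(S, x) = 16*x - 89 = -89 + 16*x)
f(r(-13, 9), R) - n = (-89 + 16*(-26)) - 1*27811 = (-89 - 416) - 27811 = -505 - 27811 = -28316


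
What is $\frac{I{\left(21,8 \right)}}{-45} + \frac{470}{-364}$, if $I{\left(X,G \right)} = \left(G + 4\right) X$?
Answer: $- \frac{6271}{910} \approx -6.8912$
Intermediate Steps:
$I{\left(X,G \right)} = X \left(4 + G\right)$ ($I{\left(X,G \right)} = \left(4 + G\right) X = X \left(4 + G\right)$)
$\frac{I{\left(21,8 \right)}}{-45} + \frac{470}{-364} = \frac{21 \left(4 + 8\right)}{-45} + \frac{470}{-364} = 21 \cdot 12 \left(- \frac{1}{45}\right) + 470 \left(- \frac{1}{364}\right) = 252 \left(- \frac{1}{45}\right) - \frac{235}{182} = - \frac{28}{5} - \frac{235}{182} = - \frac{6271}{910}$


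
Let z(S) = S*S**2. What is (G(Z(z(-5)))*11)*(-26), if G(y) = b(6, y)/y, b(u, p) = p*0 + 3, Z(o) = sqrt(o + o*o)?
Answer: -429*sqrt(155)/775 ≈ -6.8916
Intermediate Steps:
z(S) = S**3
Z(o) = sqrt(o + o**2)
b(u, p) = 3 (b(u, p) = 0 + 3 = 3)
G(y) = 3/y
(G(Z(z(-5)))*11)*(-26) = ((3/(sqrt((-5)**3*(1 + (-5)**3))))*11)*(-26) = ((3/(sqrt(-125*(1 - 125))))*11)*(-26) = ((3/(sqrt(-125*(-124))))*11)*(-26) = ((3/(sqrt(15500)))*11)*(-26) = ((3/((10*sqrt(155))))*11)*(-26) = ((3*(sqrt(155)/1550))*11)*(-26) = ((3*sqrt(155)/1550)*11)*(-26) = (33*sqrt(155)/1550)*(-26) = -429*sqrt(155)/775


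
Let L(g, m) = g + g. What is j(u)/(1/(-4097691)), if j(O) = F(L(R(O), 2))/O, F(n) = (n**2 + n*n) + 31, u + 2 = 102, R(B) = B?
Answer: -327942308421/100 ≈ -3.2794e+9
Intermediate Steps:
L(g, m) = 2*g
u = 100 (u = -2 + 102 = 100)
F(n) = 31 + 2*n**2 (F(n) = (n**2 + n**2) + 31 = 2*n**2 + 31 = 31 + 2*n**2)
j(O) = (31 + 8*O**2)/O (j(O) = (31 + 2*(2*O)**2)/O = (31 + 2*(4*O**2))/O = (31 + 8*O**2)/O)
j(u)/(1/(-4097691)) = (8*100 + 31/100)/(1/(-4097691)) = (800 + 31*(1/100))/(-1/4097691) = (800 + 31/100)*(-4097691) = (80031/100)*(-4097691) = -327942308421/100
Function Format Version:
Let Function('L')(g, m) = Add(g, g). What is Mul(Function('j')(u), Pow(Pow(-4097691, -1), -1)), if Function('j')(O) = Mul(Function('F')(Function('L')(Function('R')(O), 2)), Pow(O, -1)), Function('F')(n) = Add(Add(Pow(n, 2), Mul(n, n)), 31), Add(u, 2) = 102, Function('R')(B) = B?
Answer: Rational(-327942308421, 100) ≈ -3.2794e+9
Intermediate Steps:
Function('L')(g, m) = Mul(2, g)
u = 100 (u = Add(-2, 102) = 100)
Function('F')(n) = Add(31, Mul(2, Pow(n, 2))) (Function('F')(n) = Add(Add(Pow(n, 2), Pow(n, 2)), 31) = Add(Mul(2, Pow(n, 2)), 31) = Add(31, Mul(2, Pow(n, 2))))
Function('j')(O) = Mul(Pow(O, -1), Add(31, Mul(8, Pow(O, 2)))) (Function('j')(O) = Mul(Add(31, Mul(2, Pow(Mul(2, O), 2))), Pow(O, -1)) = Mul(Add(31, Mul(2, Mul(4, Pow(O, 2)))), Pow(O, -1)) = Mul(Add(31, Mul(8, Pow(O, 2))), Pow(O, -1)) = Mul(Pow(O, -1), Add(31, Mul(8, Pow(O, 2)))))
Mul(Function('j')(u), Pow(Pow(-4097691, -1), -1)) = Mul(Add(Mul(8, 100), Mul(31, Pow(100, -1))), Pow(Pow(-4097691, -1), -1)) = Mul(Add(800, Mul(31, Rational(1, 100))), Pow(Rational(-1, 4097691), -1)) = Mul(Add(800, Rational(31, 100)), -4097691) = Mul(Rational(80031, 100), -4097691) = Rational(-327942308421, 100)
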